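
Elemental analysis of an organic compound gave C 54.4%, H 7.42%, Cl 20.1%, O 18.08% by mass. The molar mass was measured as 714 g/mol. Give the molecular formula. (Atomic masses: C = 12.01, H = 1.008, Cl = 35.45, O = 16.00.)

C32H52Cl4O8

Assume 100 g: 54.4 g C, 7.42 g H, 20.1 g Cl, 18.08 g O.
n(C) = 54.4/12.01 = 4.53, n(H) = 7.42/1.008 = 7.361, n(Cl) = 20.1/35.45 = 0.567, n(O) = 18.08/16.00 = 1.13
Ratios (÷ 0.567): C 7.989, H 12.983, Cl 1.000, O 1.993
≈ 8:13:1:2 → C8H13ClO2
Empirical-formula mass = 176.63 g/mol
n = 714 / 176.63 = 4.04 ≈ 4
Molecular formula = (C8H13ClO2)×4 = C32H52Cl4O8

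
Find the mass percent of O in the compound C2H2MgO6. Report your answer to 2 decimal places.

Molar mass = 2(12.01) + 2(1.008) + 1(24.31) + 6(16.00) = 146.346 g/mol
Mass of O per mole = 6 × 16.00 = 96.000 g
% O = 96.000 / 146.346 × 100 = 65.60%

65.60%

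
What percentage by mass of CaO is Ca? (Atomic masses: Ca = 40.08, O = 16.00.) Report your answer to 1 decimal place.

71.5%

Molar mass = 1(40.08) + 1(16.00) = 56.080 g/mol
Mass of Ca per mole = 1 × 40.08 = 40.080 g
% Ca = 40.080 / 56.080 × 100 = 71.5%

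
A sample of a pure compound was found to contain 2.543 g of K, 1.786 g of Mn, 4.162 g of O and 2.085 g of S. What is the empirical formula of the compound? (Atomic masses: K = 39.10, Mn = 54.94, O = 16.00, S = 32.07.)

Moles — K: 2.543 / 39.10 = 0.06504 mol; Mn: 1.786 / 54.94 = 0.03251 mol; O: 4.162 / 16.00 = 0.2601 mol; S: 2.085 / 32.07 = 0.06501 mol
Smallest is Mn at 0.03251 mol; normalising gives K 2.001, Mn 1.000, O 8.002, S 2.000
→ K2MnO8S2

K2MnO8S2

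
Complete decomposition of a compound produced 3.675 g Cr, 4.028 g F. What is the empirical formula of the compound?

CrF3

Moles — Cr: 3.675 / 52.00 = 0.07067 mol; F: 4.028 / 19.00 = 0.212 mol
Ratios (÷ 0.07067): Cr 1.000, F 3.000
→ CrF3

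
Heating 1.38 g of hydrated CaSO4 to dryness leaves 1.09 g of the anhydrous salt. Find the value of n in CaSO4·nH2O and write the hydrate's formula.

CaSO4·2H2O

Mass of water lost = 1.38 − 1.09 = 0.29 g → 0.29 / 18.02 = 0.01609 mol H2O
Molar mass of CaSO4 = 136.15 g/mol → mol CaSO4 = 1.09 / 136.15 = 0.008006
n = 0.01609 / 0.008006 = 2.01 ≈ 2 → CaSO4·2H2O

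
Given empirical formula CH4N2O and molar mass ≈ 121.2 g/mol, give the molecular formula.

Empirical-formula mass = 60.06 g/mol
n = 121.2 / 60.06 = 2.02 ≈ 2
Molecular formula = (CH4N2O)2 = C2H8N4O2

C2H8N4O2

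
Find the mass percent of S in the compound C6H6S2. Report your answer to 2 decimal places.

Molar mass = 6(12.01) + 6(1.008) + 2(32.07) = 142.248 g/mol
Mass of S per mole = 2 × 32.07 = 64.140 g
% S = 64.140 / 142.248 × 100 = 45.09%

45.09%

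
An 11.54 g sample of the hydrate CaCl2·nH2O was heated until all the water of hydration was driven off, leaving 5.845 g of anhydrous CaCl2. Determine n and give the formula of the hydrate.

CaCl2·6H2O

Mass of water lost = 11.54 − 5.845 = 5.695 g → 5.695 / 18.02 = 0.316 mol H2O
Molar mass of CaCl2 = 110.98 g/mol → mol CaCl2 = 5.845 / 110.98 = 0.05267
n = 0.316 / 0.05267 = 6.00 ≈ 6 → CaCl2·6H2O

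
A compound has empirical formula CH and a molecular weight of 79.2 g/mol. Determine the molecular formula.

Empirical-formula mass = 13.02 g/mol
n = 79.2 / 13.02 = 6.08 ≈ 6
Molecular formula = (CH)6 = C6H6

C6H6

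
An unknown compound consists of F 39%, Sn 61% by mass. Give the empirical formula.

Assume 100 g: 39 g F, 61 g Sn.
n(F) = 39/19.00 = 2.053, n(Sn) = 61/118.71 = 0.5139
Ratios (÷ 0.5139): F 3.995, Sn 1.000
≈ 4:1 → F4Sn

F4Sn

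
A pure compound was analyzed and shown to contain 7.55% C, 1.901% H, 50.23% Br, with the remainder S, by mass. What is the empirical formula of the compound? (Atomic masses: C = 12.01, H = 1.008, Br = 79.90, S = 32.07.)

Assume 100 g: 7.55 g C, 1.901 g H, 50.23 g Br, 40.319 g S.
C: 7.55 g ÷ 12.01 g/mol = 0.6286 mol
H: 1.901 g ÷ 1.008 g/mol = 1.886 mol
Br: 50.23 g ÷ 79.90 g/mol = 0.6287 mol
S: 40.319 g ÷ 32.07 g/mol = 1.257 mol
Smallest is C at 0.6286 mol; normalising gives C 1.000, H 3.000, Br 1.000, S 2.000
Ratio ≈ 1:3:1:2, so the empirical formula is CH3BrS2

CH3BrS2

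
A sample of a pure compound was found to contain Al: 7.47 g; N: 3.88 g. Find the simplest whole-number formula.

AlN

n(Al) = 7.47/26.98 = 0.2769, n(N) = 3.88/14.01 = 0.2769
Smallest is Al at 0.2769 mol; normalising gives Al 1.000, N 1.000
Ratio ≈ 1:1, so the empirical formula is AlN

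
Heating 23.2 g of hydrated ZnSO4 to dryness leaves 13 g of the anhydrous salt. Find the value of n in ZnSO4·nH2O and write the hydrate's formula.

ZnSO4·7H2O

Mass of water lost = 23.2 − 13 = 10.2 g → 10.2 / 18.02 = 0.566 mol H2O
Molar mass of ZnSO4 = 161.45 g/mol → mol ZnSO4 = 13 / 161.45 = 0.08052
n = 0.566 / 0.08052 = 7.03 ≈ 7 → ZnSO4·7H2O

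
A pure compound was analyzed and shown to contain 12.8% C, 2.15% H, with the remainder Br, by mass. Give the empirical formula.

CH2Br

Assume 100 g: 12.8 g C, 2.15 g H, 85.05 g Br.
C: 12.8 g ÷ 12.01 g/mol = 1.066 mol
H: 2.15 g ÷ 1.008 g/mol = 2.133 mol
Br: 85.05 g ÷ 79.90 g/mol = 1.064 mol
Ratios (÷ 1.064): C 1.001, H 2.004, Br 1.000
≈ 1:2:1 → CH2Br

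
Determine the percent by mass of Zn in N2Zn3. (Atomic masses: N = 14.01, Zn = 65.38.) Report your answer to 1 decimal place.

Molar mass = 2(14.01) + 3(65.38) = 224.160 g/mol
Mass of Zn per mole = 3 × 65.38 = 196.140 g
% Zn = 196.140 / 224.160 × 100 = 87.5%

87.5%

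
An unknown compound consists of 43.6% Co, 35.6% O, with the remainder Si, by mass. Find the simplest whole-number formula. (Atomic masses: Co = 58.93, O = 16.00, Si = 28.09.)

CoO3Si

Assume 100 g: 43.6 g Co, 35.6 g O, 20.8 g Si.
n(Co) = 43.6/58.93 = 0.7399, n(O) = 35.6/16.00 = 2.225, n(Si) = 20.8/28.09 = 0.7405
Smallest is Co at 0.7399 mol; normalising gives Co 1.000, O 3.007, Si 1.001
→ CoO3Si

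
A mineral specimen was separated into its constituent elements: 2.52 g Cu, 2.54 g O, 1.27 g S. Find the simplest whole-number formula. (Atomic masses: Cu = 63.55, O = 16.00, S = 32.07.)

CuO4S

Moles — Cu: 2.52 / 63.55 = 0.03965 mol; O: 2.54 / 16.00 = 0.1588 mol; S: 1.27 / 32.07 = 0.0396 mol
Ratios (÷ 0.0396): Cu 1.001, O 4.009, S 1.000
→ CuO4S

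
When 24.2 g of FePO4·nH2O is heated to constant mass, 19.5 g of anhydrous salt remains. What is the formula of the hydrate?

FePO4·2H2O

Mass of water lost = 24.2 − 19.5 = 4.7 g → 4.7 / 18.02 = 0.2608 mol H2O
Molar mass of FePO4 = 150.82 g/mol → mol FePO4 = 19.5 / 150.82 = 0.1293
n = 0.2608 / 0.1293 = 2.02 ≈ 2 → FePO4·2H2O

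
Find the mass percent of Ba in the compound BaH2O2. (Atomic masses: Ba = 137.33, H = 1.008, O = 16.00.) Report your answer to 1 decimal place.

80.1%

Molar mass = 1(137.33) + 2(1.008) + 2(16.00) = 171.346 g/mol
Mass of Ba per mole = 1 × 137.33 = 137.330 g
% Ba = 137.330 / 171.346 × 100 = 80.1%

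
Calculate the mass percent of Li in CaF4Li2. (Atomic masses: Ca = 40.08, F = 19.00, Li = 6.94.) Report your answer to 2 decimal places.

10.68%

Molar mass = 1(40.08) + 4(19.00) + 2(6.94) = 129.960 g/mol
Mass of Li per mole = 2 × 6.94 = 13.880 g
% Li = 13.880 / 129.960 × 100 = 10.68%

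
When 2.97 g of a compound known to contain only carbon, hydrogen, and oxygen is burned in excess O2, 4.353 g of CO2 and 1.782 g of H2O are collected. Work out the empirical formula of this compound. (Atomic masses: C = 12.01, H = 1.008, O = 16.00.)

mol C = 4.353 / 44.01 = 0.09891; mass C = 0.09891 × 12.01 = 1.188 g
mol H = 2 × (1.782 / 18.02) = 0.1978; mass H = 0.1978 × 1.008 = 0.1994 g
mass O = 2.97 − (1.387) = 1.583 g → mol O = 0.09892
Ratios (÷ 0.09891): C 1.000, H 2.000, O 1.000
→ CH2O

CH2O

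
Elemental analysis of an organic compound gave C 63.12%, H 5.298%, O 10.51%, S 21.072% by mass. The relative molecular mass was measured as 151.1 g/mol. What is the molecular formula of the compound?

C8H8OS

Assume 100 g: 63.12 g C, 5.298 g H, 10.51 g O, 21.072 g S.
C: 63.12 g ÷ 12.01 g/mol = 5.256 mol
H: 5.298 g ÷ 1.008 g/mol = 5.256 mol
O: 10.51 g ÷ 16.00 g/mol = 0.6569 mol
S: 21.072 g ÷ 32.07 g/mol = 0.6571 mol
Smallest is O at 0.6569 mol; normalising gives C 8.001, H 8.001, O 1.000, S 1.000
≈ 8:8:1:1 → C8H8OS
Empirical-formula mass = 152.21 g/mol
n = 151.1 / 152.21 = 0.99 ≈ 1
Molecular formula = empirical formula = C8H8OS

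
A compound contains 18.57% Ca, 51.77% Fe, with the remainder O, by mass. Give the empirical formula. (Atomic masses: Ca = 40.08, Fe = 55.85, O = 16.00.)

CaFe2O4

Assume 100 g: 18.57 g Ca, 51.77 g Fe, 29.66 g O.
Ca: 18.57 g ÷ 40.08 g/mol = 0.4633 mol
Fe: 51.77 g ÷ 55.85 g/mol = 0.9269 mol
O: 29.66 g ÷ 16.00 g/mol = 1.854 mol
Smallest is Ca at 0.4633 mol; normalising gives Ca 1.000, Fe 2.001, O 4.001
Ratio ≈ 1:2:4, so the empirical formula is CaFe2O4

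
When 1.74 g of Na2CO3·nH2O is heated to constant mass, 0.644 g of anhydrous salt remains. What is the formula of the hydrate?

Mass of water lost = 1.74 − 0.644 = 1.096 g → 1.096 / 18.02 = 0.06082 mol H2O
Molar mass of Na2CO3 = 105.99 g/mol → mol Na2CO3 = 0.644 / 105.99 = 0.006076
n = 0.06082 / 0.006076 = 10.01 ≈ 10 → Na2CO3·10H2O

Na2CO3·10H2O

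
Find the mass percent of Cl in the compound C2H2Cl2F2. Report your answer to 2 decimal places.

Molar mass = 2(12.01) + 2(1.008) + 2(35.45) + 2(19.00) = 134.936 g/mol
Mass of Cl per mole = 2 × 35.45 = 70.900 g
% Cl = 70.900 / 134.936 × 100 = 52.54%

52.54%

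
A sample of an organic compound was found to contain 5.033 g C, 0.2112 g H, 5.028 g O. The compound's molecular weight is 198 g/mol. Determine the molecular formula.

C8H4O6

C: 5.033 g ÷ 12.01 g/mol = 0.4191 mol
H: 0.2112 g ÷ 1.008 g/mol = 0.2095 mol
O: 5.028 g ÷ 16.00 g/mol = 0.3142 mol
Ratios (÷ 0.2095): C 2.000, H 1.000, O 1.500
Scaling by 2: C 4.00, H 2.00, O 3.00 → C4H2O3
Empirical-formula mass = 98.06 g/mol
n = 198 / 98.06 = 2.02 ≈ 2
Molecular formula = (C4H2O3)×2 = C8H4O6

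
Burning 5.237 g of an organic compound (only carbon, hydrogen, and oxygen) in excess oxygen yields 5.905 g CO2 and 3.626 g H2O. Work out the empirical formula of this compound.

C2H6O3

mol C = 5.905 / 44.01 = 0.1342; mass C = 0.1342 × 12.01 = 1.611 g
mol H = 2 × (3.626 / 18.02) = 0.4024; mass H = 0.4024 × 1.008 = 0.4057 g
mass O = 5.237 − (2.017) = 3.220 g → mol O = 0.2012
Ratios (÷ 0.1342): C 1.000, H 2.999, O 1.500
Scaling by 2: C 2.00, H 6.00, O 3.00 → C2H6O3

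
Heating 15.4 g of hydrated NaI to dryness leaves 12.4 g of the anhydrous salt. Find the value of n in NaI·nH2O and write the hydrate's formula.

Mass of water lost = 15.4 − 12.4 = 3 g → 3 / 18.02 = 0.1665 mol H2O
Molar mass of NaI = 149.89 g/mol → mol NaI = 12.4 / 149.89 = 0.08273
n = 0.1665 / 0.08273 = 2.01 ≈ 2 → NaI·2H2O

NaI·2H2O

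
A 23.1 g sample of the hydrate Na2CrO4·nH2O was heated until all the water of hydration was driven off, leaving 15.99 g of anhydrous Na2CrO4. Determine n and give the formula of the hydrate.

Mass of water lost = 23.1 − 15.99 = 7.11 g → 7.11 / 18.02 = 0.3946 mol H2O
Molar mass of Na2CrO4 = 161.98 g/mol → mol Na2CrO4 = 15.99 / 161.98 = 0.09872
n = 0.3946 / 0.09872 = 4.00 ≈ 4 → Na2CrO4·4H2O

Na2CrO4·4H2O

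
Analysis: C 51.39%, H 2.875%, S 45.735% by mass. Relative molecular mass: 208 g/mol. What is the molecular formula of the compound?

C9H6S3

Assume 100 g: 51.39 g C, 2.875 g H, 45.735 g S.
n(C) = 51.39/12.01 = 4.279, n(H) = 2.875/1.008 = 2.852, n(S) = 45.735/32.07 = 1.426
Ratios (÷ 1.426): C 3.000, H 2.000, S 1.000
Ratio ≈ 3:2:1, so the empirical formula is C3H2S
Empirical-formula mass = 70.12 g/mol
n = 208 / 70.12 = 2.97 ≈ 3
Molecular formula = (C3H2S)×3 = C9H6S3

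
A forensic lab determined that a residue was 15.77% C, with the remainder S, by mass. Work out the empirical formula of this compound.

Assume 100 g: 15.77 g C, 84.23 g S.
n(C) = 15.77/12.01 = 1.313, n(S) = 84.23/32.07 = 2.626
Ratios (÷ 1.313): C 1.000, S 2.000
≈ 1:2 → CS2

CS2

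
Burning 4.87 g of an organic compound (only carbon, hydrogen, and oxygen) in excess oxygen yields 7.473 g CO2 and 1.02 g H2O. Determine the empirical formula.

mol C = 7.473 / 44.01 = 0.1698; mass C = 0.1698 × 12.01 = 2.039 g
mol H = 2 × (1.02 / 18.02) = 0.1132; mass H = 0.1132 × 1.008 = 0.1141 g
mass O = 4.87 − (2.153) = 2.717 g → mol O = 0.1698
Divide by the smallest (0.1132 mol H): C 1.500, H 1.000, O 1.500
×2: C 3.00, H 2.00, O 3.00 → C3H2O3

C3H2O3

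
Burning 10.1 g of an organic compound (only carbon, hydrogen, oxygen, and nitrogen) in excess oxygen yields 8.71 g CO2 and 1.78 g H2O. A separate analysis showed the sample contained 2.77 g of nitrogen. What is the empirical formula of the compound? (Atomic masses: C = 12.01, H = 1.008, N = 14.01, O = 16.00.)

mol C = 8.71 / 44.01 = 0.1979; mass C = 0.1979 × 12.01 = 2.377 g
mol H = 2 × (1.78 / 18.02) = 0.1976; mass H = 0.1976 × 1.008 = 0.1991 g
mol N = 2.77 / 14.01 = 0.1977
mass O = 10.1 − (5.346) = 4.754 g → mol O = 0.2971
Divide by the smallest (0.1976 mol H): C 1.002, H 1.000, N 1.001, O 1.504
Multiply by 2: C 2.00, H 2.00, N 2.00, O 3.01 → C2H2N2O3

C2H2N2O3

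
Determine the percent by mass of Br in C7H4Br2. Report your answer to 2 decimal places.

64.46%

Molar mass = 7(12.01) + 4(1.008) + 2(79.90) = 247.902 g/mol
Mass of Br per mole = 2 × 79.90 = 159.800 g
% Br = 159.800 / 247.902 × 100 = 64.46%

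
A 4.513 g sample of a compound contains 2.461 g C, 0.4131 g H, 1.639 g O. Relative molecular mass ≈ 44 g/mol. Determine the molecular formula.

n(C) = 2.461/12.01 = 0.2049, n(H) = 0.4131/1.008 = 0.4098, n(O) = 1.639/16.00 = 0.1024
Divide by the smallest (0.1024 mol O): C 2.000, H 4.001, O 1.000
→ C2H4O
Empirical-formula mass = 44.05 g/mol
n = 44 / 44.05 = 1.00 ≈ 1
Molecular formula = empirical formula = C2H4O

C2H4O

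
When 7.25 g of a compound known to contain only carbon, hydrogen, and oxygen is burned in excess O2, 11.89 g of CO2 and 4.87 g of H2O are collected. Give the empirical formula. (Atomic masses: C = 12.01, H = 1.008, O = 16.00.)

mol C = 11.89 / 44.01 = 0.2702; mass C = 0.2702 × 12.01 = 3.245 g
mol H = 2 × (4.87 / 18.02) = 0.5405; mass H = 0.5405 × 1.008 = 0.5448 g
mass O = 7.25 − (3.790) = 3.460 g → mol O = 0.2163
Divide by the smallest (0.2163 mol O): C 1.249, H 2.499, O 1.000
Scaling by 4: C 5.00, H 10.00, O 4.00 → C5H10O4

C5H10O4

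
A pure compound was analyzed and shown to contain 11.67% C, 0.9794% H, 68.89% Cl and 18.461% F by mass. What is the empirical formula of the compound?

CHCl2F

Assume 100 g: 11.67 g C, 0.9794 g H, 68.89 g Cl, 18.461 g F.
n(C) = 11.67/12.01 = 0.9717, n(H) = 0.9794/1.008 = 0.9716, n(Cl) = 68.89/35.45 = 1.943, n(F) = 18.461/19.00 = 0.9716
Ratios (÷ 0.9716): C 1.000, H 1.000, Cl 2.000, F 1.000
≈ 1:1:2:1 → CHCl2F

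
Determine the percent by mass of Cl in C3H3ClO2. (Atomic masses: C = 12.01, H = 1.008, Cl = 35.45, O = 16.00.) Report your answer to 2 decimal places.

33.29%

Molar mass = 3(12.01) + 3(1.008) + 1(35.45) + 2(16.00) = 106.504 g/mol
Mass of Cl per mole = 1 × 35.45 = 35.450 g
% Cl = 35.450 / 106.504 × 100 = 33.29%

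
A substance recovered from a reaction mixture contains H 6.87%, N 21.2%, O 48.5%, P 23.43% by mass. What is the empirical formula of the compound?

H9N2O4P

Assume 100 g: 6.87 g H, 21.2 g N, 48.5 g O, 23.43 g P.
Moles — H: 6.87 / 1.008 = 6.815 mol; N: 21.2 / 14.01 = 1.513 mol; O: 48.5 / 16.00 = 3.031 mol; P: 23.43 / 30.97 = 0.7565 mol
Divide by the smallest (0.7565 mol P): H 9.009, N 2.000, O 4.007, P 1.000
Ratio ≈ 9:2:4:1, so the empirical formula is H9N2O4P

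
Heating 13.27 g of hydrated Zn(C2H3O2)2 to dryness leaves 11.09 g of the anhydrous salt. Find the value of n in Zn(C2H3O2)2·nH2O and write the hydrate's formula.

Mass of water lost = 13.27 − 11.09 = 2.18 g → 2.18 / 18.02 = 0.121 mol H2O
Molar mass of Zn(C2H3O2)2 = 183.47 g/mol → mol Zn(C2H3O2)2 = 11.09 / 183.47 = 0.06045
n = 0.121 / 0.06045 = 2.00 ≈ 2 → Zn(C2H3O2)2·2H2O

Zn(C2H3O2)2·2H2O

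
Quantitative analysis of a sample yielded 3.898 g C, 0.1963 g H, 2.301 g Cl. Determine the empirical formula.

C: 3.898 g ÷ 12.01 g/mol = 0.3246 mol
H: 0.1963 g ÷ 1.008 g/mol = 0.1947 mol
Cl: 2.301 g ÷ 35.45 g/mol = 0.06491 mol
Smallest is Cl at 0.06491 mol; normalising gives C 5.000, H 3.000, Cl 1.000
≈ 5:3:1 → C5H3Cl

C5H3Cl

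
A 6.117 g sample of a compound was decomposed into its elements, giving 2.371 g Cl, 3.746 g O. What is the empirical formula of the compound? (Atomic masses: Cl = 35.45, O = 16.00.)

Cl2O7

n(Cl) = 2.371/35.45 = 0.06688, n(O) = 3.746/16.00 = 0.2341
Smallest is Cl at 0.06688 mol; normalising gives Cl 1.000, O 3.501
Scaling by 2: Cl 2.00, O 7.00 → Cl2O7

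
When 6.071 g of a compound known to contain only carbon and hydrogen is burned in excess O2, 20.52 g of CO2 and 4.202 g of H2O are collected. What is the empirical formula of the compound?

mol C = 20.52 / 44.01 = 0.4663; mass C = 0.4663 × 12.01 = 5.600 g
mol H = 2 × (4.202 / 18.02) = 0.4664; mass H = 0.4664 × 1.008 = 0.4701 g
Ratios (÷ 0.4663): C 1.000, H 1.000
→ CH

CH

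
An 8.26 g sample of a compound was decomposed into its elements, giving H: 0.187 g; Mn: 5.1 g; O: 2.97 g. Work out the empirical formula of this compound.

n(H) = 0.187/1.008 = 0.1855, n(Mn) = 5.1/54.94 = 0.09283, n(O) = 2.97/16.00 = 0.1856
Smallest is Mn at 0.09283 mol; normalising gives H 1.998, Mn 1.000, O 2.000
→ H2MnO2

H2MnO2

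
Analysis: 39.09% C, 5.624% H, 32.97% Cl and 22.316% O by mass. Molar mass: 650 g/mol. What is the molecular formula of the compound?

C21H36Cl6O9

Assume 100 g: 39.09 g C, 5.624 g H, 32.97 g Cl, 22.316 g O.
Moles — C: 39.09 / 12.01 = 3.255 mol; H: 5.624 / 1.008 = 5.579 mol; Cl: 32.97 / 35.45 = 0.93 mol; O: 22.316 / 16.00 = 1.395 mol
Ratios (÷ 0.93): C 3.500, H 5.999, Cl 1.000, O 1.500
Multiply by 2: C 7.00, H 12.00, Cl 2.00, O 3.00 → C7H12Cl2O3
Empirical-formula mass = 215.07 g/mol
n = 650 / 215.07 = 3.02 ≈ 3
Molecular formula = (C7H12Cl2O3)×3 = C21H36Cl6O9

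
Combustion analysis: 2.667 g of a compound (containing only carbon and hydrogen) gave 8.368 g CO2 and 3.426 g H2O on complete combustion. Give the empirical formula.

mol C = 8.368 / 44.01 = 0.1901; mass C = 0.1901 × 12.01 = 2.284 g
mol H = 2 × (3.426 / 18.02) = 0.3802; mass H = 0.3802 × 1.008 = 0.3833 g
Smallest is C at 0.1901 mol; normalising gives C 1.000, H 2.000
Ratio ≈ 1:2, so the empirical formula is CH2

CH2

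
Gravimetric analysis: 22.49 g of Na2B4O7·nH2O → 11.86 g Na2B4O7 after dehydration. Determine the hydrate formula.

Mass of water lost = 22.49 − 11.86 = 10.63 g → 10.63 / 18.02 = 0.5899 mol H2O
Molar mass of Na2B4O7 = 201.22 g/mol → mol Na2B4O7 = 11.86 / 201.22 = 0.05894
n = 0.5899 / 0.05894 = 10.01 ≈ 10 → Na2B4O7·10H2O

Na2B4O7·10H2O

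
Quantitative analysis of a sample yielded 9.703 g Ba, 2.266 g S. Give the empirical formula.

BaS

Moles — Ba: 9.703 / 137.33 = 0.07065 mol; S: 2.266 / 32.07 = 0.07066 mol
Smallest is Ba at 0.07065 mol; normalising gives Ba 1.000, S 1.000
→ BaS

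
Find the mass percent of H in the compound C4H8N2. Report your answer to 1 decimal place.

Molar mass = 4(12.01) + 8(1.008) + 2(14.01) = 84.124 g/mol
Mass of H per mole = 8 × 1.008 = 8.064 g
% H = 8.064 / 84.124 × 100 = 9.6%

9.6%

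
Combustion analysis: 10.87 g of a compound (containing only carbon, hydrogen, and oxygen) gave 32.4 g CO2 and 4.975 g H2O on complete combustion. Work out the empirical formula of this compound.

mol C = 32.4 / 44.01 = 0.7362; mass C = 0.7362 × 12.01 = 8.842 g
mol H = 2 × (4.975 / 18.02) = 0.5522; mass H = 0.5522 × 1.008 = 0.5566 g
mass O = 10.87 − (9.398) = 1.472 g → mol O = 0.09198
Divide by the smallest (0.09198 mol O): C 8.004, H 6.003, O 1.000
→ C8H6O

C8H6O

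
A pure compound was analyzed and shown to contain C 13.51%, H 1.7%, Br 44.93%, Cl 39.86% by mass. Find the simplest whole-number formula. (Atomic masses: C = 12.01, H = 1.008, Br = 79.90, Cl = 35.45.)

C2H3BrCl2

Assume 100 g: 13.51 g C, 1.7 g H, 44.93 g Br, 39.86 g Cl.
Moles — C: 13.51 / 12.01 = 1.125 mol; H: 1.7 / 1.008 = 1.687 mol; Br: 44.93 / 79.90 = 0.5623 mol; Cl: 39.86 / 35.45 = 1.124 mol
Ratios (÷ 0.5623): C 2.000, H 2.999, Br 1.000, Cl 2.000
Ratio ≈ 2:3:1:2, so the empirical formula is C2H3BrCl2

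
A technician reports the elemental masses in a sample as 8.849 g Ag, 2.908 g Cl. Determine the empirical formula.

AgCl

Moles — Ag: 8.849 / 107.87 = 0.08203 mol; Cl: 2.908 / 35.45 = 0.08203 mol
Smallest is Cl at 0.08203 mol; normalising gives Ag 1.000, Cl 1.000
→ AgCl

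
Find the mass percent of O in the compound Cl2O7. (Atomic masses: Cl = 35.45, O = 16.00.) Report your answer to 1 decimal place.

Molar mass = 2(35.45) + 7(16.00) = 182.900 g/mol
Mass of O per mole = 7 × 16.00 = 112.000 g
% O = 112.000 / 182.900 × 100 = 61.2%

61.2%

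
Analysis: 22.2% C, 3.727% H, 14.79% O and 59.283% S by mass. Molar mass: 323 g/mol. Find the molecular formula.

C6H12O3S6

Assume 100 g: 22.2 g C, 3.727 g H, 14.79 g O, 59.283 g S.
Moles — C: 22.2 / 12.01 = 1.848 mol; H: 3.727 / 1.008 = 3.697 mol; O: 14.79 / 16.00 = 0.9244 mol; S: 59.283 / 32.07 = 1.849 mol
Ratios (÷ 0.9244): C 2.000, H 4.000, O 1.000, S 2.000
→ C2H4OS2
Empirical-formula mass = 108.19 g/mol
n = 323 / 108.19 = 2.99 ≈ 3
Molecular formula = (C2H4OS2)×3 = C6H12O3S6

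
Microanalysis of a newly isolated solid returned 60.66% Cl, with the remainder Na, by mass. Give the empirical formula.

ClNa

Assume 100 g: 60.66 g Cl, 39.34 g Na.
Cl: 60.66 g ÷ 35.45 g/mol = 1.711 mol
Na: 39.34 g ÷ 22.99 g/mol = 1.711 mol
Divide by the smallest (1.711 mol Cl): Cl 1.000, Na 1.000
Ratio ≈ 1:1, so the empirical formula is ClNa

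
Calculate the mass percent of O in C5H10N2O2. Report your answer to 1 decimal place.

24.6%

Molar mass = 5(12.01) + 10(1.008) + 2(14.01) + 2(16.00) = 130.150 g/mol
Mass of O per mole = 2 × 16.00 = 32.000 g
% O = 32.000 / 130.150 × 100 = 24.6%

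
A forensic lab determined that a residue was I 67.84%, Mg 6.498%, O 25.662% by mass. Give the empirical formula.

I2MgO6

Assume 100 g: 67.84 g I, 6.498 g Mg, 25.662 g O.
I: 67.84 g ÷ 126.90 g/mol = 0.5346 mol
Mg: 6.498 g ÷ 24.31 g/mol = 0.2673 mol
O: 25.662 g ÷ 16.00 g/mol = 1.604 mol
Smallest is Mg at 0.2673 mol; normalising gives I 2.000, Mg 1.000, O 6.000
Ratio ≈ 2:1:6, so the empirical formula is I2MgO6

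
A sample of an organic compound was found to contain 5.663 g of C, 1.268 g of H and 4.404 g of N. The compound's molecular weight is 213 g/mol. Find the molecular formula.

C9H24N6

n(C) = 5.663/12.01 = 0.4715, n(H) = 1.268/1.008 = 1.258, n(N) = 4.404/14.01 = 0.3143
Smallest is N at 0.3143 mol; normalising gives C 1.500, H 4.002, N 1.000
Multiply by 2: C 3.00, H 8.00, N 2.00 → C3H8N2
Empirical-formula mass = 72.11 g/mol
n = 213 / 72.11 = 2.95 ≈ 3
Molecular formula = (C3H8N2)×3 = C9H24N6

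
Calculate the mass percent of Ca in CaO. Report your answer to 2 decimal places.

Molar mass = 1(40.08) + 1(16.00) = 56.080 g/mol
Mass of Ca per mole = 1 × 40.08 = 40.080 g
% Ca = 40.080 / 56.080 × 100 = 71.47%

71.47%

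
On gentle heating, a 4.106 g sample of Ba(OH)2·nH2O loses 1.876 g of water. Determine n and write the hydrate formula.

Mass of anhydrous Ba(OH)2 = 4.106 − 1.876 = 2.23 g
mol H2O = 1.876 / 18.02 = 0.1041
Molar mass of Ba(OH)2 = 171.35 g/mol → mol Ba(OH)2 = 2.23 / 171.35 = 0.01301
n = 0.1041 / 0.01301 = 8.00 ≈ 8 → Ba(OH)2·8H2O

Ba(OH)2·8H2O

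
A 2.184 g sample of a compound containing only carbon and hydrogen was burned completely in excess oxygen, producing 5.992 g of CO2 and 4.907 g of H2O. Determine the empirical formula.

CH4

mol C = 5.992 / 44.01 = 0.1362; mass C = 0.1362 × 12.01 = 1.635 g
mol H = 2 × (4.907 / 18.02) = 0.5446; mass H = 0.5446 × 1.008 = 0.5490 g
Smallest is C at 0.1362 mol; normalising gives C 1.000, H 4.000
≈ 1:4 → CH4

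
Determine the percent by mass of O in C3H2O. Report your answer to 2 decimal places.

Molar mass = 3(12.01) + 2(1.008) + 1(16.00) = 54.046 g/mol
Mass of O per mole = 1 × 16.00 = 16.000 g
% O = 16.000 / 54.046 × 100 = 29.60%

29.60%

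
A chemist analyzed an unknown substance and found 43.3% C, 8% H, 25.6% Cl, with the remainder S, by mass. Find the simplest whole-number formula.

C5H11ClS

Assume 100 g: 43.3 g C, 8 g H, 25.6 g Cl, 23.1 g S.
Moles — C: 43.3 / 12.01 = 3.605 mol; H: 8 / 1.008 = 7.937 mol; Cl: 25.6 / 35.45 = 0.7221 mol; S: 23.1 / 32.07 = 0.7203 mol
Ratios (÷ 0.7203): C 5.005, H 11.018, Cl 1.003, S 1.000
→ C5H11ClS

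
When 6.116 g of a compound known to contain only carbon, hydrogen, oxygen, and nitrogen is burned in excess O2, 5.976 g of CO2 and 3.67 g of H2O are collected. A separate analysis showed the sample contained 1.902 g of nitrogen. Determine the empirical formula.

CH3NO

mol C = 5.976 / 44.01 = 0.1358; mass C = 0.1358 × 12.01 = 1.631 g
mol H = 2 × (3.67 / 18.02) = 0.4073; mass H = 0.4073 × 1.008 = 0.4106 g
mol N = 1.902 / 14.01 = 0.1358
mass O = 6.116 − (3.943) = 2.173 g → mol O = 0.1358
Smallest is N at 0.1358 mol; normalising gives C 1.000, H 3.000, N 1.000, O 1.000
≈ 1:3:1:1 → CH3NO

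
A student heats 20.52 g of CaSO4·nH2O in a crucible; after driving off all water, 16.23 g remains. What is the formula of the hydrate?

CaSO4·2H2O

Mass of water lost = 20.52 − 16.23 = 4.29 g → 4.29 / 18.02 = 0.2381 mol H2O
Molar mass of CaSO4 = 136.15 g/mol → mol CaSO4 = 16.23 / 136.15 = 0.1192
n = 0.2381 / 0.1192 = 2.00 ≈ 2 → CaSO4·2H2O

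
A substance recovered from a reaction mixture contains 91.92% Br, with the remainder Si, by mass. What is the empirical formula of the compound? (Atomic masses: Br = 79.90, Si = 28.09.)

Br4Si

Assume 100 g: 91.92 g Br, 8.08 g Si.
Moles — Br: 91.92 / 79.90 = 1.15 mol; Si: 8.08 / 28.09 = 0.2876 mol
Smallest is Si at 0.2876 mol; normalising gives Br 3.999, Si 1.000
Ratio ≈ 4:1, so the empirical formula is Br4Si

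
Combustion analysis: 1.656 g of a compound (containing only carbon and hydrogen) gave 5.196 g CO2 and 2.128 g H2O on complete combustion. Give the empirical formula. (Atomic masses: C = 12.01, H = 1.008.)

mol C = 5.196 / 44.01 = 0.1181; mass C = 0.1181 × 12.01 = 1.418 g
mol H = 2 × (2.128 / 18.02) = 0.2362; mass H = 0.2362 × 1.008 = 0.2381 g
Ratios (÷ 0.1181): C 1.000, H 2.000
≈ 1:2 → CH2

CH2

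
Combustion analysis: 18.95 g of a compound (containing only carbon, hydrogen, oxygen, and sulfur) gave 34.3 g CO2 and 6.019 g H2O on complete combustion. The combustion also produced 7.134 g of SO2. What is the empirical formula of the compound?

mol C = 34.3 / 44.01 = 0.7794; mass C = 0.7794 × 12.01 = 9.360 g
mol H = 2 × (6.019 / 18.02) = 0.6680; mass H = 0.6680 × 1.008 = 0.6734 g
mol S = 7.134 / 64.07 = 0.1113; mass S = 3.571 g
mass O = 18.95 − (13.60) = 5.346 g → mol O = 0.3341
Smallest is S at 0.1113 mol; normalising gives C 6.999, H 6.000, O 3.000, S 1.000
≈ 7:6:3:1 → C7H6O3S

C7H6O3S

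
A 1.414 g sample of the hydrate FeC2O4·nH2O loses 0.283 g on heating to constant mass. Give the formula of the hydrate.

FeC2O4·2H2O

Mass of anhydrous FeC2O4 = 1.414 − 0.283 = 1.131 g
mol H2O = 0.283 / 18.02 = 0.0157
Molar mass of FeC2O4 = 143.87 g/mol → mol FeC2O4 = 1.131 / 143.87 = 0.007861
n = 0.0157 / 0.007861 = 2.00 ≈ 2 → FeC2O4·2H2O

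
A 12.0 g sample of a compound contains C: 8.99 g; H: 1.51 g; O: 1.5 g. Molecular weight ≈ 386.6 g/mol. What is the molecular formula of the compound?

C24H48O3

C: 8.99 g ÷ 12.01 g/mol = 0.7485 mol
H: 1.51 g ÷ 1.008 g/mol = 1.498 mol
O: 1.5 g ÷ 16.00 g/mol = 0.09375 mol
Ratios (÷ 0.09375): C 7.984, H 15.979, O 1.000
≈ 8:16:1 → C8H16O
Empirical-formula mass = 128.21 g/mol
n = 386.6 / 128.21 = 3.02 ≈ 3
Molecular formula = (C8H16O)×3 = C24H48O3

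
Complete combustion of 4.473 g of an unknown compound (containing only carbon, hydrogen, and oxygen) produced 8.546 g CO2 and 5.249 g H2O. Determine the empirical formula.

C2H6O

mol C = 8.546 / 44.01 = 0.1942; mass C = 0.1942 × 12.01 = 2.332 g
mol H = 2 × (5.249 / 18.02) = 0.5826; mass H = 0.5826 × 1.008 = 0.5872 g
mass O = 4.473 − (2.919) = 1.554 g → mol O = 0.09710
Smallest is O at 0.0971 mol; normalising gives C 2.000, H 6.000, O 1.000
Ratio ≈ 2:6:1, so the empirical formula is C2H6O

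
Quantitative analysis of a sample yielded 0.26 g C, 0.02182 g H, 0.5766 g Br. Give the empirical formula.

C: 0.26 g ÷ 12.01 g/mol = 0.02165 mol
H: 0.02182 g ÷ 1.008 g/mol = 0.02165 mol
Br: 0.5766 g ÷ 79.90 g/mol = 0.007217 mol
Divide by the smallest (0.007217 mol Br): C 3.000, H 3.000, Br 1.000
→ C3H3Br

C3H3Br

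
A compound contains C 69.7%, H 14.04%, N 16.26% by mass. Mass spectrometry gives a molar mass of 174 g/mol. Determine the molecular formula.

Assume 100 g: 69.7 g C, 14.04 g H, 16.26 g N.
C: 69.7 g ÷ 12.01 g/mol = 5.803 mol
H: 14.04 g ÷ 1.008 g/mol = 13.93 mol
N: 16.26 g ÷ 14.01 g/mol = 1.161 mol
Divide by the smallest (1.161 mol N): C 5.000, H 12.001, N 1.000
Ratio ≈ 5:12:1, so the empirical formula is C5H12N
Empirical-formula mass = 86.16 g/mol
n = 174 / 86.16 = 2.02 ≈ 2
Molecular formula = (C5H12N)×2 = C10H24N2

C10H24N2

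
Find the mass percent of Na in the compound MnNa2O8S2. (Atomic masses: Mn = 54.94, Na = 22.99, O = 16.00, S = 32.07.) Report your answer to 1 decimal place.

Molar mass = 1(54.94) + 2(22.99) + 8(16.00) + 2(32.07) = 293.060 g/mol
Mass of Na per mole = 2 × 22.99 = 45.980 g
% Na = 45.980 / 293.060 × 100 = 15.7%

15.7%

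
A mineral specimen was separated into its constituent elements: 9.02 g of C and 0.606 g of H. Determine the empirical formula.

Moles — C: 9.02 / 12.01 = 0.751 mol; H: 0.606 / 1.008 = 0.6012 mol
Divide by the smallest (0.6012 mol H): C 1.249, H 1.000
×4: C 5.00, H 4.00 → C5H4

C5H4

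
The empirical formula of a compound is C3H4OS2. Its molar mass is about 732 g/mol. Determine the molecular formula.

Empirical-formula mass = 120.20 g/mol
n = 732 / 120.20 = 6.09 ≈ 6
Molecular formula = (C3H4OS2)6 = C18H24O6S12

C18H24O6S12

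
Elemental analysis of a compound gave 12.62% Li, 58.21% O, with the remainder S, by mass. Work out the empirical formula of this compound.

Assume 100 g: 12.62 g Li, 58.21 g O, 29.17 g S.
Moles — Li: 12.62 / 6.94 = 1.818 mol; O: 58.21 / 16.00 = 3.638 mol; S: 29.17 / 32.07 = 0.9096 mol
Divide by the smallest (0.9096 mol S): Li 1.999, O 4.000, S 1.000
→ Li2O4S

Li2O4S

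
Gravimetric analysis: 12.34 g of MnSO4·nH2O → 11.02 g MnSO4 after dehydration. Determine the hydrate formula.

Mass of water lost = 12.34 − 11.02 = 1.32 g → 1.32 / 18.02 = 0.07325 mol H2O
Molar mass of MnSO4 = 151.01 g/mol → mol MnSO4 = 11.02 / 151.01 = 0.07298
n = 0.07325 / 0.07298 = 1.00 ≈ 1 → MnSO4·H2O

MnSO4·H2O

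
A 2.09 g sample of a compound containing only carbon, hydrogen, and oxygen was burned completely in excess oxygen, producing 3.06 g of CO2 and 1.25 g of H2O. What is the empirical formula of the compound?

CH2O

mol C = 3.06 / 44.01 = 0.06953; mass C = 0.06953 × 12.01 = 0.8351 g
mol H = 2 × (1.25 / 18.02) = 0.1387; mass H = 0.1387 × 1.008 = 0.1398 g
mass O = 2.09 − (0.9749) = 1.115 g → mol O = 0.06969
Divide by the smallest (0.06953 mol C): C 1.000, H 1.995, O 1.002
Ratio ≈ 1:2:1, so the empirical formula is CH2O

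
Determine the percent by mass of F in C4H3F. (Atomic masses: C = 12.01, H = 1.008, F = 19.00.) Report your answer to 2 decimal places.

Molar mass = 4(12.01) + 3(1.008) + 1(19.00) = 70.064 g/mol
Mass of F per mole = 1 × 19.00 = 19.000 g
% F = 19.000 / 70.064 × 100 = 27.12%

27.12%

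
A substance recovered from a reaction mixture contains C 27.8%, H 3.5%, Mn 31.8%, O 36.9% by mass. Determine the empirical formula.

C4H6MnO4

Assume 100 g: 27.8 g C, 3.5 g H, 31.8 g Mn, 36.9 g O.
C: 27.8 g ÷ 12.01 g/mol = 2.315 mol
H: 3.5 g ÷ 1.008 g/mol = 3.472 mol
Mn: 31.8 g ÷ 54.94 g/mol = 0.5788 mol
O: 36.9 g ÷ 16.00 g/mol = 2.306 mol
Ratios (÷ 0.5788): C 3.999, H 5.999, Mn 1.000, O 3.984
Ratio ≈ 4:6:1:4, so the empirical formula is C4H6MnO4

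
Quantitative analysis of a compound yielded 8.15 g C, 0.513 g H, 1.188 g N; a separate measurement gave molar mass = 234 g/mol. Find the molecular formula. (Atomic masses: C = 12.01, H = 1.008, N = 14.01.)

C16H12N2

C: 8.15 g ÷ 12.01 g/mol = 0.6786 mol
H: 0.513 g ÷ 1.008 g/mol = 0.5089 mol
N: 1.188 g ÷ 14.01 g/mol = 0.0848 mol
Smallest is N at 0.0848 mol; normalising gives C 8.003, H 6.002, N 1.000
≈ 8:6:1 → C8H6N
Empirical-formula mass = 116.14 g/mol
n = 234 / 116.14 = 2.01 ≈ 2
Molecular formula = (C8H6N)×2 = C16H12N2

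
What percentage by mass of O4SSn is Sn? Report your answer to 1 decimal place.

55.3%

Molar mass = 4(16.00) + 1(32.07) + 1(118.71) = 214.780 g/mol
Mass of Sn per mole = 1 × 118.71 = 118.710 g
% Sn = 118.710 / 214.780 × 100 = 55.3%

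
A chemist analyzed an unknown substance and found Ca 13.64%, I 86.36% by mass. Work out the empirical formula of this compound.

Assume 100 g: 13.64 g Ca, 86.36 g I.
n(Ca) = 13.64/40.08 = 0.3403, n(I) = 86.36/126.90 = 0.6805
Smallest is Ca at 0.3403 mol; normalising gives Ca 1.000, I 2.000
→ CaI2

CaI2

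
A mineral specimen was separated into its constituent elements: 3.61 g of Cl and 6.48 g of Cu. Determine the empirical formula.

n(Cl) = 3.61/35.45 = 0.1018, n(Cu) = 6.48/63.55 = 0.102
Divide by the smallest (0.1018 mol Cl): Cl 1.000, Cu 1.001
→ ClCu

ClCu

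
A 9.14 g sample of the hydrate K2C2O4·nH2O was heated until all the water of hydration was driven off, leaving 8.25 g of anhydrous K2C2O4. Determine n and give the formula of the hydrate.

K2C2O4·H2O

Mass of water lost = 9.14 − 8.25 = 0.89 g → 0.89 / 18.02 = 0.04939 mol H2O
Molar mass of K2C2O4 = 166.22 g/mol → mol K2C2O4 = 8.25 / 166.22 = 0.04963
n = 0.04939 / 0.04963 = 1.00 ≈ 1 → K2C2O4·H2O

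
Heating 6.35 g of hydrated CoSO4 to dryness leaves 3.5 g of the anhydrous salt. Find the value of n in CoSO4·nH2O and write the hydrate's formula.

Mass of water lost = 6.35 − 3.5 = 2.85 g → 2.85 / 18.02 = 0.1582 mol H2O
Molar mass of CoSO4 = 155.00 g/mol → mol CoSO4 = 3.5 / 155.00 = 0.02258
n = 0.1582 / 0.02258 = 7.00 ≈ 7 → CoSO4·7H2O

CoSO4·7H2O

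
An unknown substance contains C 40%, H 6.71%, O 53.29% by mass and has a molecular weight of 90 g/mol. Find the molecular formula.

C3H6O3

Assume 100 g: 40 g C, 6.71 g H, 53.29 g O.
C: 40 g ÷ 12.01 g/mol = 3.331 mol
H: 6.71 g ÷ 1.008 g/mol = 6.657 mol
O: 53.29 g ÷ 16.00 g/mol = 3.331 mol
Smallest is C at 3.331 mol; normalising gives C 1.000, H 1.999, O 1.000
Ratio ≈ 1:2:1, so the empirical formula is CH2O
Empirical-formula mass = 30.03 g/mol
n = 90 / 30.03 = 3.00 ≈ 3
Molecular formula = (CH2O)×3 = C3H6O3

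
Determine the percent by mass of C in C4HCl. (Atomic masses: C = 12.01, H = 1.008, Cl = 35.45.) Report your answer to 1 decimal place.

56.9%

Molar mass = 4(12.01) + 1(1.008) + 1(35.45) = 84.498 g/mol
Mass of C per mole = 4 × 12.01 = 48.040 g
% C = 48.040 / 84.498 × 100 = 56.9%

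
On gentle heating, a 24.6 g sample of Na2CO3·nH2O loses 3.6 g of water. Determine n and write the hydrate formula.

Na2CO3·H2O

Mass of anhydrous Na2CO3 = 24.6 − 3.6 = 21 g
mol H2O = 3.6 / 18.02 = 0.1998
Molar mass of Na2CO3 = 105.99 g/mol → mol Na2CO3 = 21 / 105.99 = 0.1981
n = 0.1998 / 0.1981 = 1.01 ≈ 1 → Na2CO3·H2O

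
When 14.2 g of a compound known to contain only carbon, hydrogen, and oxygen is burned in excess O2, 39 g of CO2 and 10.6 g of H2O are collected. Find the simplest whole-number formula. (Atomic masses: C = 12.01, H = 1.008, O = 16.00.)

C6H8O

mol C = 39 / 44.01 = 0.8862; mass C = 0.8862 × 12.01 = 10.64 g
mol H = 2 × (10.6 / 18.02) = 1.176; mass H = 1.176 × 1.008 = 1.186 g
mass O = 14.2 − (11.83) = 2.371 g → mol O = 0.1482
Ratios (÷ 0.1482): C 5.979, H 7.938, O 1.000
Ratio ≈ 6:8:1, so the empirical formula is C6H8O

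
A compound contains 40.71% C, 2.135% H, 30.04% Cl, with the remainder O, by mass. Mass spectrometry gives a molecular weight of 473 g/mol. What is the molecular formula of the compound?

Assume 100 g: 40.71 g C, 2.135 g H, 30.04 g Cl, 27.115 g O.
Moles — C: 40.71 / 12.01 = 3.39 mol; H: 2.135 / 1.008 = 2.118 mol; Cl: 30.04 / 35.45 = 0.8474 mol; O: 27.115 / 16.00 = 1.695 mol
Divide by the smallest (0.8474 mol Cl): C 4.000, H 2.500, Cl 1.000, O 2.000
×2: C 8.00, H 5.00, Cl 2.00, O 4.00 → C8H5Cl2O4
Empirical-formula mass = 236.02 g/mol
n = 473 / 236.02 = 2.00 ≈ 2
Molecular formula = (C8H5Cl2O4)×2 = C16H10Cl4O8

C16H10Cl4O8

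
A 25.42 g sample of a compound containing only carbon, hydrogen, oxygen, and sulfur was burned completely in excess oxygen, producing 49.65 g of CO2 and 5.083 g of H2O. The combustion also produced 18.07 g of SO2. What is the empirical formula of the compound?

mol C = 49.65 / 44.01 = 1.128; mass C = 1.128 × 12.01 = 13.55 g
mol H = 2 × (5.083 / 18.02) = 0.5642; mass H = 0.5642 × 1.008 = 0.5687 g
mol S = 18.07 / 64.07 = 0.2820; mass S = 9.045 g
mass O = 25.42 − (23.16) = 2.257 g → mol O = 0.1411
Ratios (÷ 0.1411): C 7.996, H 3.999, O 1.000, S 1.999
≈ 8:4:1:2 → C8H4OS2

C8H4OS2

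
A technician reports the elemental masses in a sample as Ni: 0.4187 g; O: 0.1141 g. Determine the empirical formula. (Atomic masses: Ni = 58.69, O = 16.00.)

n(Ni) = 0.4187/58.69 = 0.007134, n(O) = 0.1141/16.00 = 0.007131
Divide by the smallest (0.007131 mol O): Ni 1.000, O 1.000
→ NiO

NiO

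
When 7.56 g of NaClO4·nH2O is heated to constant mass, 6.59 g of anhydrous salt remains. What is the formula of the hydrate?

NaClO4·H2O

Mass of water lost = 7.56 − 6.59 = 0.97 g → 0.97 / 18.02 = 0.05383 mol H2O
Molar mass of NaClO4 = 122.44 g/mol → mol NaClO4 = 6.59 / 122.44 = 0.05382
n = 0.05383 / 0.05382 = 1.00 ≈ 1 → NaClO4·H2O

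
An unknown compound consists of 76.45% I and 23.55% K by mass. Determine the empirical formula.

Assume 100 g: 76.45 g I, 23.55 g K.
Moles — I: 76.45 / 126.90 = 0.6024 mol; K: 23.55 / 39.10 = 0.6023 mol
Ratios (÷ 0.6023): I 1.000, K 1.000
≈ 1:1 → IK

IK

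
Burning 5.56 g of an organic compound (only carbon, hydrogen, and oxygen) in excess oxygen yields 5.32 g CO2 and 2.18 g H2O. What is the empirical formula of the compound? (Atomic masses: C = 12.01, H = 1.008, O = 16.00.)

CH2O2

mol C = 5.32 / 44.01 = 0.1209; mass C = 0.1209 × 12.01 = 1.452 g
mol H = 2 × (2.18 / 18.02) = 0.2420; mass H = 0.2420 × 1.008 = 0.2439 g
mass O = 5.56 − (1.696) = 3.864 g → mol O = 0.2415
Smallest is C at 0.1209 mol; normalising gives C 1.000, H 2.002, O 1.998
≈ 1:2:2 → CH2O2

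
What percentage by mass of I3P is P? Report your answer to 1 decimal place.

Molar mass = 3(126.90) + 1(30.97) = 411.670 g/mol
Mass of P per mole = 1 × 30.97 = 30.970 g
% P = 30.970 / 411.670 × 100 = 7.5%

7.5%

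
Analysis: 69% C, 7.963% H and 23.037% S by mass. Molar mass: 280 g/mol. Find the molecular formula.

Assume 100 g: 69 g C, 7.963 g H, 23.037 g S.
C: 69 g ÷ 12.01 g/mol = 5.745 mol
H: 7.963 g ÷ 1.008 g/mol = 7.9 mol
S: 23.037 g ÷ 32.07 g/mol = 0.7183 mol
Ratios (÷ 0.7183): C 7.998, H 10.997, S 1.000
≈ 8:11:1 → C8H11S
Empirical-formula mass = 139.24 g/mol
n = 280 / 139.24 = 2.01 ≈ 2
Molecular formula = (C8H11S)×2 = C16H22S2

C16H22S2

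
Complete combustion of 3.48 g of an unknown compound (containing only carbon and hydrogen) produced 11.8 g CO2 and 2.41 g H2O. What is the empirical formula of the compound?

mol C = 11.8 / 44.01 = 0.2681; mass C = 0.2681 × 12.01 = 3.220 g
mol H = 2 × (2.41 / 18.02) = 0.2675; mass H = 0.2675 × 1.008 = 0.2696 g
Smallest is H at 0.2675 mol; normalising gives C 1.002, H 1.000
≈ 1:1 → CH

CH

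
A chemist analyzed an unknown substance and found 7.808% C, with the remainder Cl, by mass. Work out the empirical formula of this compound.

Assume 100 g: 7.808 g C, 92.192 g Cl.
n(C) = 7.808/12.01 = 0.6501, n(Cl) = 92.192/35.45 = 2.601
Smallest is C at 0.6501 mol; normalising gives C 1.000, Cl 4.000
Ratio ≈ 1:4, so the empirical formula is CCl4

CCl4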